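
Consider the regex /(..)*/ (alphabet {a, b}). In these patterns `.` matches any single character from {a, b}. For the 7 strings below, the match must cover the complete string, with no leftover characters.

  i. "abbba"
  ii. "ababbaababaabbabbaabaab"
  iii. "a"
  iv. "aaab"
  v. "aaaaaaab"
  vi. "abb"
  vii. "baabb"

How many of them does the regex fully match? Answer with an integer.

2

i → no match
ii → no match
iii → no match
iv → match
v → match
vi → no match
vii → no match
Total matched: 2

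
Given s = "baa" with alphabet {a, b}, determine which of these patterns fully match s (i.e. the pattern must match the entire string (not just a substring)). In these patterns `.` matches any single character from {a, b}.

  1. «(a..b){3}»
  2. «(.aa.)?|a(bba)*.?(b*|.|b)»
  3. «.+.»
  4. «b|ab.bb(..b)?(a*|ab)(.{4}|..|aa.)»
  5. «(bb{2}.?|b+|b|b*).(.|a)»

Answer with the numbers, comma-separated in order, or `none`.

1 → no match — must start with "a"
2 → no match
3 → match
4 → no match
5 → match

3, 5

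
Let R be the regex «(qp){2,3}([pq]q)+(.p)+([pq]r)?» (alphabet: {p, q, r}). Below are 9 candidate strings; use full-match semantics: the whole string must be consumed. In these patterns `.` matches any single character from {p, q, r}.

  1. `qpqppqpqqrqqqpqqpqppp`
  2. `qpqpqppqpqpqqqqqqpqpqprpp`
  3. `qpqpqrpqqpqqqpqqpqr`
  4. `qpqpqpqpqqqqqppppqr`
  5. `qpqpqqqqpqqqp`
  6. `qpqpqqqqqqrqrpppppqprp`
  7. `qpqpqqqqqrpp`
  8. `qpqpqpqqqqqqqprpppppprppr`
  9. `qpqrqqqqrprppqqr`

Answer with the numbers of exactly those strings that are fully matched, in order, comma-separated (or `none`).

1 → no match
2 → no match
3 → no match
4 → no match
5 → no match
6 → no match
7 → no match
8 → no match
9 → no match

none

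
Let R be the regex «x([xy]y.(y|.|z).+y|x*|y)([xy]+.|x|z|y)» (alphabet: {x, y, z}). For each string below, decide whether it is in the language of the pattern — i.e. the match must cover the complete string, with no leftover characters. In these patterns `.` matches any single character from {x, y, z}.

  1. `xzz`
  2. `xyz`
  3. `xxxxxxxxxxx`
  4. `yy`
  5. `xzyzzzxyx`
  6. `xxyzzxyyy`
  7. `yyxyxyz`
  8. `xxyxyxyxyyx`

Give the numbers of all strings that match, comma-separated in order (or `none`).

1 → no match
2 → match
3 → match
4 → no match — must start with `x`
5 → no match
6 → match
7 → no match — must start with `x`
8 → match

2, 3, 6, 8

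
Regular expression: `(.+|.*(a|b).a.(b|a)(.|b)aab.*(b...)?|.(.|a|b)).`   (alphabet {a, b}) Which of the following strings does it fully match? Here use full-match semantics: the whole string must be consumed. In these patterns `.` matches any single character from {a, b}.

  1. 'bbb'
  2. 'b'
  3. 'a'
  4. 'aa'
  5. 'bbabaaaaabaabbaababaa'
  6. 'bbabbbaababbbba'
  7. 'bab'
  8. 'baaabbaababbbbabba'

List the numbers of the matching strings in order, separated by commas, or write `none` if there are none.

1, 4, 5, 6, 7, 8

1 → match
2 → no match
3 → no match
4 → match
5 → match
6 → match
7 → match
8 → match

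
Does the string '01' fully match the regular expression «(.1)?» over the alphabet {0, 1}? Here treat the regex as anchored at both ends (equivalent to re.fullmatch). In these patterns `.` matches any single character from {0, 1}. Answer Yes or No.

Yes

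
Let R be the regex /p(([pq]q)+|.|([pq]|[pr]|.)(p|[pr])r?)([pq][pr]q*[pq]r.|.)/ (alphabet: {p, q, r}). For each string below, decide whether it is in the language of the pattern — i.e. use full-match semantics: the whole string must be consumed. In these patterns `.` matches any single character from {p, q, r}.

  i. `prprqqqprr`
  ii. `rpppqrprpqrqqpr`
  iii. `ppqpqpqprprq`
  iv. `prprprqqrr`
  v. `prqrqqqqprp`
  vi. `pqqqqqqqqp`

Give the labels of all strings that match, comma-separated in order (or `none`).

i, iii, iv, v, vi

i. `prprqqqprr` → match
ii → no match — must start with `p`
iii. `ppqpqpqprprq` → match
iv. `prprprqqrr` → match
v. `prqrqqqqprp` → match
vi. `pqqqqqqqqp` → match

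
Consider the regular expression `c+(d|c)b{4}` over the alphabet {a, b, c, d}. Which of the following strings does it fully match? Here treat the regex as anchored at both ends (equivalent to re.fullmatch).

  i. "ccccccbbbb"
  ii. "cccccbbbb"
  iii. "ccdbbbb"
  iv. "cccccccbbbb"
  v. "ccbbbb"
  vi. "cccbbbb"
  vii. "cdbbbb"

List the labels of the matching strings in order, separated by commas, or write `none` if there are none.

i, ii, iii, iv, v, vi, vii

i → match
ii → match
iii → match
iv → match
v → match
vi → match
vii → match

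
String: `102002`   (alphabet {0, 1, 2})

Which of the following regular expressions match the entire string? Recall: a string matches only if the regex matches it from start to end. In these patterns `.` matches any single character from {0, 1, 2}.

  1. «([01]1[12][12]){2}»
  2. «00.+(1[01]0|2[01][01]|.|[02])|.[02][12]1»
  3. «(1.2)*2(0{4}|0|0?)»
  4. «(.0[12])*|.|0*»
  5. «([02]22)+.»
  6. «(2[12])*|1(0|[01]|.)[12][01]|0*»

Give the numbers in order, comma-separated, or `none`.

4

1 → no match
2 → no match
3 → no match
4 → match
5 → no match
6 → no match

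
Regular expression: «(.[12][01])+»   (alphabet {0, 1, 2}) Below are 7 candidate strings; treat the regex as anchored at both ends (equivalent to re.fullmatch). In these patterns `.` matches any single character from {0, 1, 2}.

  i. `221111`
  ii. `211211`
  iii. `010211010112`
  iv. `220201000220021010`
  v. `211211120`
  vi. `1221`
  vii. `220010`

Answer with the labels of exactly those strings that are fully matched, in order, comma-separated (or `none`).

i, ii, v, vii

i. `221111` → match
ii. `211211` → match
iii. `010211010112` → no match
iv → no match
v. `211211120` → match
vi. `1221` → no match
vii. `220010` → match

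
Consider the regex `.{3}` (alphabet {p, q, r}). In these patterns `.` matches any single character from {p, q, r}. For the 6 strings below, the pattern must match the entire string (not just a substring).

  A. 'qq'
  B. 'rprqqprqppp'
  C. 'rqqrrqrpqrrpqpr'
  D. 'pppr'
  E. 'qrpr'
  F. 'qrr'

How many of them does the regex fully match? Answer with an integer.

1

A → no match
B → no match
C → no match
D → no match
E → no match
F → match
Total matched: 1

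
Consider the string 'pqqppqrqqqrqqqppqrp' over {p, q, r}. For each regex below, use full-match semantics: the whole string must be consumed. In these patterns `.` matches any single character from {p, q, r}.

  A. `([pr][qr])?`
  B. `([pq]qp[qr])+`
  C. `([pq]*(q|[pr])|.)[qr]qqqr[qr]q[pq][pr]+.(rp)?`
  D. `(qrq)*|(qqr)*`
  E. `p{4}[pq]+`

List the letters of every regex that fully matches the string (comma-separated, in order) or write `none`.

A → no match
B → no match
C → match
D → no match
E → no match

C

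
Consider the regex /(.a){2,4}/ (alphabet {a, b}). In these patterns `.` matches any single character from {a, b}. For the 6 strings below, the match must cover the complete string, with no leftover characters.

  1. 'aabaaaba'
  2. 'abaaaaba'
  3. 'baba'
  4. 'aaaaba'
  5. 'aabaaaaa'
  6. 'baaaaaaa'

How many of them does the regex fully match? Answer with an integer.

1 → match
2 → no match
3 → match
4 → match
5 → match
6 → match
Total matched: 5

5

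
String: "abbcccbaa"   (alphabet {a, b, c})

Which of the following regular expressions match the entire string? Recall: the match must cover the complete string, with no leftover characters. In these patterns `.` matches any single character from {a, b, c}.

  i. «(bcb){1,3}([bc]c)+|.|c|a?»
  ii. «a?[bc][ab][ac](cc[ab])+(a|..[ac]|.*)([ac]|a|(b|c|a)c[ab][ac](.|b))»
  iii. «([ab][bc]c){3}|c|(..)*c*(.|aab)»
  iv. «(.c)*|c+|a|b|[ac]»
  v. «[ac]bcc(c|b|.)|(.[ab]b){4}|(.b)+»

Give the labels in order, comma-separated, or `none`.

ii, iii

i → no match
ii → match
iii → match
iv → no match
v → no match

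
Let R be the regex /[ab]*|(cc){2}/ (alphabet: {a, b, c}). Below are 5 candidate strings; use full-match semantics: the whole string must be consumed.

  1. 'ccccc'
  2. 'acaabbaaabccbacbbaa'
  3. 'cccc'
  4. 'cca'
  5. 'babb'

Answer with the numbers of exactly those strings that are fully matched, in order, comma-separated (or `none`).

3, 5

1 → no match
2 → no match
3 → match
4 → no match
5 → match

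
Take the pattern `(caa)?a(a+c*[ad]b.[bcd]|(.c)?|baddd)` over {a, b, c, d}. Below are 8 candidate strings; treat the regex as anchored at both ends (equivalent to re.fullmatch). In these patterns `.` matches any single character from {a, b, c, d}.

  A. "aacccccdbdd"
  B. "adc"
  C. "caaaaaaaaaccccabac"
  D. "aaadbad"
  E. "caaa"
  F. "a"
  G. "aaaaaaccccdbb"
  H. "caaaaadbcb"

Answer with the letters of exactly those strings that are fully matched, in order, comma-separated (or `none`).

A, B, C, D, E, F, H

A → match
B → match
C → match
D → match
E → match
F → match
G → no match
H → match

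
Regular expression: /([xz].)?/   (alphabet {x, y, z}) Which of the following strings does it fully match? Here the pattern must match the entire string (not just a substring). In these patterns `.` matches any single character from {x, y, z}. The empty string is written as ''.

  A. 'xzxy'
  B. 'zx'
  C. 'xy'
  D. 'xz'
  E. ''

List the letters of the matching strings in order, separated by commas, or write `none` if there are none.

A → no match
B → match
C → match
D → match
E → match

B, C, D, E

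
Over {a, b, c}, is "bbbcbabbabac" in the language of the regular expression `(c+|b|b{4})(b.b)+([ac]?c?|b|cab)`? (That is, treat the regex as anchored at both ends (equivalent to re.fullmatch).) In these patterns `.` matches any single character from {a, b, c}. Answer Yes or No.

No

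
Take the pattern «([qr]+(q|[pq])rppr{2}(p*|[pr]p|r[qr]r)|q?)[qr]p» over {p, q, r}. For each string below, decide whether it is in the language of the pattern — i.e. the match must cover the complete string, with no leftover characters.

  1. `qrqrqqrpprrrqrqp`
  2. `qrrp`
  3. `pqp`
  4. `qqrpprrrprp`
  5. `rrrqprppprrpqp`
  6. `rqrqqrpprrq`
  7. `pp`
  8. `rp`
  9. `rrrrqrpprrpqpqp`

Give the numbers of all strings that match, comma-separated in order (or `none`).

1, 4, 8

1 → match
2 → no match
3 → no match
4 → match
5 → no match
6 → no match — must end with `p`
7 → no match
8 → match
9 → no match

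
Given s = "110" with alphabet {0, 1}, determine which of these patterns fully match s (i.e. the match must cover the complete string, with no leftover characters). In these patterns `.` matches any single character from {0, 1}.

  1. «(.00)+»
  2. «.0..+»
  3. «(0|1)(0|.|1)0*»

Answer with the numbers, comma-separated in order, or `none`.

1 → no match — must end with "00"
2 → no match
3 → match

3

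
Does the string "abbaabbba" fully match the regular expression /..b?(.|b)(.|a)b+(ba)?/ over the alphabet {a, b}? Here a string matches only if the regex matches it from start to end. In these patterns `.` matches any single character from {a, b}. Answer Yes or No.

Yes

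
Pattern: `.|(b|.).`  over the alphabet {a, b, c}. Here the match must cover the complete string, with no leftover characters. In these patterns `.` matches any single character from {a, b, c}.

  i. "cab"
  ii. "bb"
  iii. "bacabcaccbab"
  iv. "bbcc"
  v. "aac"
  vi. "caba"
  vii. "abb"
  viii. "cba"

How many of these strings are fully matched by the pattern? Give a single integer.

i → no match
ii → match
iii → no match
iv → no match
v → no match
vi → no match
vii → no match
viii → no match
Total matched: 1

1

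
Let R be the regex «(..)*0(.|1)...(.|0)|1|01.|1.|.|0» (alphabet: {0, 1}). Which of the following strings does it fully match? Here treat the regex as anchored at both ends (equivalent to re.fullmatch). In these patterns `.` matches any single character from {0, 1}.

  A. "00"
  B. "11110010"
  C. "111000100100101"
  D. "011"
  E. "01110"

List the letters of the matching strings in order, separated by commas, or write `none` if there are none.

D

A → no match
B → no match
C → no match
D → match
E → no match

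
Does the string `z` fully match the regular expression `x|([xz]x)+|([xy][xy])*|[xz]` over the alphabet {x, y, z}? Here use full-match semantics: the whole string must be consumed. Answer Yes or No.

Yes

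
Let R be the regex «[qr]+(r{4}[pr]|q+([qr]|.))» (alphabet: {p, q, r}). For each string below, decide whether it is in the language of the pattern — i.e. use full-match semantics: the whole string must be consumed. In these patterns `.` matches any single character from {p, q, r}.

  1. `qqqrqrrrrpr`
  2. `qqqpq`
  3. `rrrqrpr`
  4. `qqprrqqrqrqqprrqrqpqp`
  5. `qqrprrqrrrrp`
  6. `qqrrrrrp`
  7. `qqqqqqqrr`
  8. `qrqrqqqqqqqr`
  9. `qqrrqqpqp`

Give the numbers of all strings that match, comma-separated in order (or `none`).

1 → no match
2 → no match
3 → no match
4 → no match
5 → no match
6 → match
7 → no match
8 → match
9 → no match

6, 8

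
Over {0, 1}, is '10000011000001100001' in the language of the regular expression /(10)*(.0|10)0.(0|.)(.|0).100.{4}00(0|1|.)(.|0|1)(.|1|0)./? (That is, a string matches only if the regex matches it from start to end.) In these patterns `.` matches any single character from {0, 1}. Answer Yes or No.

No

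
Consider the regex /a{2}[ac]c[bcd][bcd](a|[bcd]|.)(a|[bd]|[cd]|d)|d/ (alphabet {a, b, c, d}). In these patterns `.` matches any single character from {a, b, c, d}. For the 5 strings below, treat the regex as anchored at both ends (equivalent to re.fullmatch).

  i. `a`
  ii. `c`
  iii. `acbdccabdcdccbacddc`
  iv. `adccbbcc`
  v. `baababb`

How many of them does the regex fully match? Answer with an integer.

i → no match
ii → no match
iii → no match
iv → no match
v → no match
Total matched: 0

0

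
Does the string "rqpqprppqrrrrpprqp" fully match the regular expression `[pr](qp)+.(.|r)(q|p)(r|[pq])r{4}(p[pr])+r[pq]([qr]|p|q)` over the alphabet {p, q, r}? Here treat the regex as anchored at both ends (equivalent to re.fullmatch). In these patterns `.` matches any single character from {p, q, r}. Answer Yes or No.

Yes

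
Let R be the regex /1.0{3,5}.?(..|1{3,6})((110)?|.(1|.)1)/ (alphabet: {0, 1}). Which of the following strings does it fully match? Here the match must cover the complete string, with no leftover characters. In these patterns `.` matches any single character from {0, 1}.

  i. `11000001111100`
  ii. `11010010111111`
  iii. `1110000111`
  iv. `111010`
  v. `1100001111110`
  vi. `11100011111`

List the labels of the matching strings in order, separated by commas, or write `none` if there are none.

v

i → no match
ii → no match
iii → no match
iv → no match
v → match
vi → no match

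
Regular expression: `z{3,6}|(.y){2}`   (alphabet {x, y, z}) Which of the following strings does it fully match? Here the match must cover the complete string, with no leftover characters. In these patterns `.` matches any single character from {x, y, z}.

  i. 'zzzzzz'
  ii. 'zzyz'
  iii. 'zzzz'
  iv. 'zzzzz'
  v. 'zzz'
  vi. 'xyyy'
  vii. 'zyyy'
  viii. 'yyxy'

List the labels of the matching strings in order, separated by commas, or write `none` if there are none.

i, iii, iv, v, vi, vii, viii

i. 'zzzzzz' → match
ii. 'zzyz' → no match
iii. 'zzzz' → match
iv. 'zzzzz' → match
v. 'zzz' → match
vi. 'xyyy' → match
vii. 'zyyy' → match
viii. 'yyxy' → match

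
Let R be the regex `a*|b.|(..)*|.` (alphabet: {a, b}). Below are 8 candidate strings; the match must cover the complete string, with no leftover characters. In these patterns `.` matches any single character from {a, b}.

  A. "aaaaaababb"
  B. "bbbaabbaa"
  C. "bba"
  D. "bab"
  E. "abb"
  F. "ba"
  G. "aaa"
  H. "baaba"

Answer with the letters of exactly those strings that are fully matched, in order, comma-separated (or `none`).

A, F, G

A. "aaaaaababb" → match
B. "bbbaabbaa" → no match
C. "bba" → no match
D. "bab" → no match
E. "abb" → no match
F. "ba" → match
G. "aaa" → match
H. "baaba" → no match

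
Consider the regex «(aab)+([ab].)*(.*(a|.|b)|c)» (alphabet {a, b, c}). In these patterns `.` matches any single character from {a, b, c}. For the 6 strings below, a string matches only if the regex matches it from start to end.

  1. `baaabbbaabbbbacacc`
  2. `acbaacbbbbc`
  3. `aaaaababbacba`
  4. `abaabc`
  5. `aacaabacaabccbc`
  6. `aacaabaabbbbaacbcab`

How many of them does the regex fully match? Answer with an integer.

0

1 → no match — must start with `aab`
2 → no match — must start with `aab`
3 → no match — must start with `aab`
4 → no match — must start with `aab`
5 → no match — must start with `aab`
6 → no match — must start with `aab`
Total matched: 0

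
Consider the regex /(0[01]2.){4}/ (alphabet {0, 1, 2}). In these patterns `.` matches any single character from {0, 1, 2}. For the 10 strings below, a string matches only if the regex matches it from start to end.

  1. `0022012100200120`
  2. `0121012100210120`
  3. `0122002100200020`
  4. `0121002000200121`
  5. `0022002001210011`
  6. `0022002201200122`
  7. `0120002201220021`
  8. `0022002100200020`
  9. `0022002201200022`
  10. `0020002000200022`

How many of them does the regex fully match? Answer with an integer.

1 → match
2 → match
3 → match
4 → match
5 → no match
6 → match
7 → match
8 → match
9 → match
10 → match
Total matched: 9

9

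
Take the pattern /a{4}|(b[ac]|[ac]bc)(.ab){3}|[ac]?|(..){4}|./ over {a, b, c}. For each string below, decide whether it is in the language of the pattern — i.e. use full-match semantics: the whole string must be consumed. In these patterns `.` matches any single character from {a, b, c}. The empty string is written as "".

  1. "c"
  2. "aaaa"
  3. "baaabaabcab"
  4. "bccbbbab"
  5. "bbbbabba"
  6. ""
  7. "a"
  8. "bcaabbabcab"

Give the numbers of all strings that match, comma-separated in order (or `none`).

1, 2, 3, 4, 5, 6, 7, 8

1 → match
2 → match
3 → match
4 → match
5 → match
6 → match
7 → match
8 → match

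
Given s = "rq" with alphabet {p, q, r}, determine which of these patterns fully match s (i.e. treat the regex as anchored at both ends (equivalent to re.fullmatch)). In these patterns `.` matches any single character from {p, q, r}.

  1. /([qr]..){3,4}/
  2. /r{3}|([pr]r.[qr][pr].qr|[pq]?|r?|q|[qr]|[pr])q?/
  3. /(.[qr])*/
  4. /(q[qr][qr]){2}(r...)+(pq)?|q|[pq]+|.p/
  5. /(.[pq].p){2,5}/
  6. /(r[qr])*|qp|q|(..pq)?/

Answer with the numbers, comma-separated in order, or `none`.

1 → no match
2 → match
3 → match
4 → no match
5 → no match — must end with "p"
6 → match

2, 3, 6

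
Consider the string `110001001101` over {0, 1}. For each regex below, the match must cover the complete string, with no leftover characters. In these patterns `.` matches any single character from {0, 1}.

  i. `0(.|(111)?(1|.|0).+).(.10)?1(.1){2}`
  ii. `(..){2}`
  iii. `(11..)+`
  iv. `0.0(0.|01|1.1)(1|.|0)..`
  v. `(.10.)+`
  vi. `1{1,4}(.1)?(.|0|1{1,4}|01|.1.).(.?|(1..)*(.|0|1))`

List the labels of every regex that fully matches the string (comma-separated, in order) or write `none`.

v

i → no match — must start with `0`
ii → no match
iii → no match
iv → no match — must start with `0`
v → match
vi → no match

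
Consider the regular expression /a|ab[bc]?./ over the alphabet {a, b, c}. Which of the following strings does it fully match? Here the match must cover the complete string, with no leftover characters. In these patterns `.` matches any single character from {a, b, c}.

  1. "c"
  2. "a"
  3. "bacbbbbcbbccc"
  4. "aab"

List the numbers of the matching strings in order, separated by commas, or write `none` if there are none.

1 → no match
2 → match
3 → no match
4 → no match

2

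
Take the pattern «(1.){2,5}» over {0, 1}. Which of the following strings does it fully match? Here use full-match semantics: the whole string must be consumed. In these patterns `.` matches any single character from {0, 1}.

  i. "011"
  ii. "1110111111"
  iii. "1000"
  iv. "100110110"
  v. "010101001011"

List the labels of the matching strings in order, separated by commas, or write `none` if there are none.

ii

i. "011" → no match — must start with "1"
ii. "1110111111" → match
iii. "1000" → no match
iv. "100110110" → no match
v. "010101001011" → no match — must start with "1"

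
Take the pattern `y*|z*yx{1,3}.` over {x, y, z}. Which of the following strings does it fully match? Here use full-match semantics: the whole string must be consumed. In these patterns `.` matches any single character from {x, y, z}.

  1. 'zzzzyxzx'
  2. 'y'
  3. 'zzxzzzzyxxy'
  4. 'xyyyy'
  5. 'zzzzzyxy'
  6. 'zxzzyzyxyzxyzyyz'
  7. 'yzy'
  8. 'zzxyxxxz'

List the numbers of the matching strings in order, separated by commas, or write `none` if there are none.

1 → no match
2 → match
3 → no match
4 → no match
5 → match
6 → no match
7 → no match
8 → no match

2, 5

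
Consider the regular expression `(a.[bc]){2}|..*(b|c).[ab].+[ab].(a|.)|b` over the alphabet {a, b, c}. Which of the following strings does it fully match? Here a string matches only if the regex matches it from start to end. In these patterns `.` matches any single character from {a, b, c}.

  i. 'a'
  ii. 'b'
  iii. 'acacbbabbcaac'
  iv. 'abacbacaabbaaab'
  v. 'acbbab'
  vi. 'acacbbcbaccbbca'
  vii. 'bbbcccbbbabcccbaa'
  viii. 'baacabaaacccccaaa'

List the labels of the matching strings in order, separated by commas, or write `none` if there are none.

i. 'a' → no match
ii. 'b' → match
iii → match
iv → match
v. 'acbbab' → no match
vi → match
vii → match
viii → match

ii, iii, iv, vi, vii, viii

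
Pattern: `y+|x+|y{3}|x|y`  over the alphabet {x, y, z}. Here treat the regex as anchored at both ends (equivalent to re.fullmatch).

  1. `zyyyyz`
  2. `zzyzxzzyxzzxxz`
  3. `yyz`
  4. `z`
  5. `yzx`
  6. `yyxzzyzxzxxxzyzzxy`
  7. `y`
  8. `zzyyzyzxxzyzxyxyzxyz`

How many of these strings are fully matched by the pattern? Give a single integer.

1

1 → no match
2 → no match
3 → no match
4 → no match
5 → no match
6 → no match
7 → match
8 → no match
Total matched: 1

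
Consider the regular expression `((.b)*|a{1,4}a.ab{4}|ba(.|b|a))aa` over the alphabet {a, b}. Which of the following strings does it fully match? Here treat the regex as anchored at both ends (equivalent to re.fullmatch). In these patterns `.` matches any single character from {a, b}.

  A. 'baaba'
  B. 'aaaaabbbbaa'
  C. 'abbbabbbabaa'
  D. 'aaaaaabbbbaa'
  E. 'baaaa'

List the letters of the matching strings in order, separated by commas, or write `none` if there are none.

B, C, D, E

A → no match — must end with 'aa'
B → match
C → match
D → match
E → match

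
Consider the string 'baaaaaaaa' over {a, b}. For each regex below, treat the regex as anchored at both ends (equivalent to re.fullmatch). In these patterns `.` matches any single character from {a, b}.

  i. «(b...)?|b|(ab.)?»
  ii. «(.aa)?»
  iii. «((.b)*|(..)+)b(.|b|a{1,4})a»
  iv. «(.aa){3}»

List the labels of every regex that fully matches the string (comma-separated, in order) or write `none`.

i → no match
ii → no match
iii → no match
iv → match

iv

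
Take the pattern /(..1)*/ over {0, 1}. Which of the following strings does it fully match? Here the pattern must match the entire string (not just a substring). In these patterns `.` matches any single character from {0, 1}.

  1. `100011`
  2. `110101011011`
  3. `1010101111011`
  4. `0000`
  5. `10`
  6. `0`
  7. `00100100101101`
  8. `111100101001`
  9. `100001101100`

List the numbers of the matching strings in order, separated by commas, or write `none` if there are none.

none

1. `100011` → no match
2. `110101011011` → no match
3 → no match
4. `0000` → no match
5. `10` → no match
6. `0` → no match
7 → no match
8. `111100101001` → no match
9. `100001101100` → no match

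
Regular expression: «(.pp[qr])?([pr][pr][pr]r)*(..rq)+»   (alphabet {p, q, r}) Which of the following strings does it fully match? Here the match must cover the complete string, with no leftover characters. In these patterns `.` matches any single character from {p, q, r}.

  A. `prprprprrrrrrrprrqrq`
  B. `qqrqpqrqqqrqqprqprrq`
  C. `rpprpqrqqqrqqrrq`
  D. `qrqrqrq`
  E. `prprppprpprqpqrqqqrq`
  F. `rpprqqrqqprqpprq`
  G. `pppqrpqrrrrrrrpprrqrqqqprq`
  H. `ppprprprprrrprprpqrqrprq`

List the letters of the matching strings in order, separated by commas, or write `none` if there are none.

A → match
B → match
C → match
D → no match
E → match
F → match
G → no match
H → match

A, B, C, E, F, H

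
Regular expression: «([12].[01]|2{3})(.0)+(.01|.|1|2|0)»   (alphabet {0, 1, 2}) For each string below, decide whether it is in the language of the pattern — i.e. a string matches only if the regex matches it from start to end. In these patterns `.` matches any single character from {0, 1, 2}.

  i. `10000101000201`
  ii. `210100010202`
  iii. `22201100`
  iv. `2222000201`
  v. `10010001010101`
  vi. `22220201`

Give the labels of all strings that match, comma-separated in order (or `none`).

i, ii, iv, v, vi

i → match
ii → match
iii → no match
iv → match
v → match
vi → match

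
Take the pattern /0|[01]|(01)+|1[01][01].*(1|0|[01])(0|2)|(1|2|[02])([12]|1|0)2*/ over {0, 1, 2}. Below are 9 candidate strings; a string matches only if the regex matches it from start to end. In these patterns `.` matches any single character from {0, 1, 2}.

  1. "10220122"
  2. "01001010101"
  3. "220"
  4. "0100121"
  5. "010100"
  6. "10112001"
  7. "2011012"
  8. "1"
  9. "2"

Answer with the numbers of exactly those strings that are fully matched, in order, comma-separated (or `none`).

8

1 → no match
2 → no match
3 → no match
4 → no match
5 → no match
6 → no match
7 → no match
8 → match
9 → no match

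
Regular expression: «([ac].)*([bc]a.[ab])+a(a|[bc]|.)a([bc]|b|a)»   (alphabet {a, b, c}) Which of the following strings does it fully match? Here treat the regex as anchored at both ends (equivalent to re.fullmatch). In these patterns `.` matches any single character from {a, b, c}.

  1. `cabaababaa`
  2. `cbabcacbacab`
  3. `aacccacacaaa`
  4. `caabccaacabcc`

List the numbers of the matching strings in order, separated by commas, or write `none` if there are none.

1. `cabaababaa` → match
2. `cbabcacbacab` → match
3. `aacccacacaaa` → no match
4 → no match

1, 2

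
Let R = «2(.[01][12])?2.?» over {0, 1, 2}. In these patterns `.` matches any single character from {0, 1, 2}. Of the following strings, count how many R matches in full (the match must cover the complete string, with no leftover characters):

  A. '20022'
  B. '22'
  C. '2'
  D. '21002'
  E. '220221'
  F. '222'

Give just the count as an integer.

4

A → match
B → match
C → no match
D → no match
E → match
F → match
Total matched: 4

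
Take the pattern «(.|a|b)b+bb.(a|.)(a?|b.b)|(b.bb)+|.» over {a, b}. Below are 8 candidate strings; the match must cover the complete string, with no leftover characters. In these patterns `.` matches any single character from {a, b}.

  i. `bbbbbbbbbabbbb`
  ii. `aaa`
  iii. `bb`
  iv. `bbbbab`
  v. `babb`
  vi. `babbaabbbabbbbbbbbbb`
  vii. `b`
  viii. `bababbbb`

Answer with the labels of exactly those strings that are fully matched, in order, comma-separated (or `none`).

i → match
ii → no match
iii → no match
iv → match
v → match
vi → no match
vii → match
viii → no match

i, iv, v, vii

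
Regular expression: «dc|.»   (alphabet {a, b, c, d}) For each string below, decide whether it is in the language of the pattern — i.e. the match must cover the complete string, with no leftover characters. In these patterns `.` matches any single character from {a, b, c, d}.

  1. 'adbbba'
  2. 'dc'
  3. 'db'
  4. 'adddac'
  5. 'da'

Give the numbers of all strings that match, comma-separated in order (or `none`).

2

1. 'adbbba' → no match
2. 'dc' → match
3. 'db' → no match
4. 'adddac' → no match
5. 'da' → no match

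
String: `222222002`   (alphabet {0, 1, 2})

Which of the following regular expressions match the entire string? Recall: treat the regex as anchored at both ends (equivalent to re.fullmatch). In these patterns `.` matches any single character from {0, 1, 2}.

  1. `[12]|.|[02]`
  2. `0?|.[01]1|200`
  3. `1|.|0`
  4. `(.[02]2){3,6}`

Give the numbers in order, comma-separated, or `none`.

4

1 → no match
2 → no match
3 → no match
4 → match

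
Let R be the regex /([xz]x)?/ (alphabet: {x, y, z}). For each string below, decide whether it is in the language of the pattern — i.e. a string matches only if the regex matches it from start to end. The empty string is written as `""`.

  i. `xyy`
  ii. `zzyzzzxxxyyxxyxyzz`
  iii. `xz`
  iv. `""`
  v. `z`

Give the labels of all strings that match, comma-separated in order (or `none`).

iv

i → no match
ii → no match
iii → no match
iv → match
v → no match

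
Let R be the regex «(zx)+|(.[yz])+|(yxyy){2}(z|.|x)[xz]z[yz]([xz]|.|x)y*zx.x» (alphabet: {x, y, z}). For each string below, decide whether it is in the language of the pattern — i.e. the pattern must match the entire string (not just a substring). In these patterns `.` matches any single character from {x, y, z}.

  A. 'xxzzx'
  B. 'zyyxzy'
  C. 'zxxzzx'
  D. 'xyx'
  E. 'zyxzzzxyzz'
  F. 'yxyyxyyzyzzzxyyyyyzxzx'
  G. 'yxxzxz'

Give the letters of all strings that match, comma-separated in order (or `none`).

E

A → no match
B → no match
C → no match
D → no match
E → match
F → no match
G → no match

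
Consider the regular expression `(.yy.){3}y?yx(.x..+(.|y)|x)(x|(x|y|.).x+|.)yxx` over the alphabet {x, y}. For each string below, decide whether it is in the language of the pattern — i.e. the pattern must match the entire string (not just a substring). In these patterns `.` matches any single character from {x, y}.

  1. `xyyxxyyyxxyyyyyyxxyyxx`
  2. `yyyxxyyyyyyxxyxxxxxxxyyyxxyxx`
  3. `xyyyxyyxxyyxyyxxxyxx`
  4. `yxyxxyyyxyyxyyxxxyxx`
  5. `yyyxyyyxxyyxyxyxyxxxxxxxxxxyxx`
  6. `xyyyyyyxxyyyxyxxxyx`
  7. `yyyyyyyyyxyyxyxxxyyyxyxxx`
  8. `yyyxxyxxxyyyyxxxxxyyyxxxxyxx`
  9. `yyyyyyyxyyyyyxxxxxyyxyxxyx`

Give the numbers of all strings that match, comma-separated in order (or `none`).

3, 5

1 → no match
2 → no match
3 → match
4 → no match
5 → match
6 → no match — must end with `yxx`
7 → no match — must end with `yxx`
8 → no match
9 → no match — must end with `yxx`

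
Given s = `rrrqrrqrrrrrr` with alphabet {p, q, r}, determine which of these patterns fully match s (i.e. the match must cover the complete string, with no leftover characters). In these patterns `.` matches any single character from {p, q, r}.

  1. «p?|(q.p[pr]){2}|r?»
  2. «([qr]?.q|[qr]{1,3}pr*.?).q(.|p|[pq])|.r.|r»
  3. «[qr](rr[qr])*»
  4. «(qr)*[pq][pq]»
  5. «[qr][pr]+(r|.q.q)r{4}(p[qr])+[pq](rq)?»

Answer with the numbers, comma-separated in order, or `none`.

3

1 → no match
2 → no match
3 → match
4 → no match
5 → no match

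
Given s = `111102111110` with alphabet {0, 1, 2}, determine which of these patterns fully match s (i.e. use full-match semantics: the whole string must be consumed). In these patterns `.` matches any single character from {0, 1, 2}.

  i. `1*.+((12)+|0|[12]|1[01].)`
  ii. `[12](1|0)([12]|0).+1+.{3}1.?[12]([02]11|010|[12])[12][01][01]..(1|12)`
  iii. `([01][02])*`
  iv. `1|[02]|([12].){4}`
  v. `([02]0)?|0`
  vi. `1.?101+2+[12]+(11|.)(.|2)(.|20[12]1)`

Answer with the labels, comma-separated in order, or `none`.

i

i → match
ii → no match
iii → no match
iv → no match
v → no match
vi → no match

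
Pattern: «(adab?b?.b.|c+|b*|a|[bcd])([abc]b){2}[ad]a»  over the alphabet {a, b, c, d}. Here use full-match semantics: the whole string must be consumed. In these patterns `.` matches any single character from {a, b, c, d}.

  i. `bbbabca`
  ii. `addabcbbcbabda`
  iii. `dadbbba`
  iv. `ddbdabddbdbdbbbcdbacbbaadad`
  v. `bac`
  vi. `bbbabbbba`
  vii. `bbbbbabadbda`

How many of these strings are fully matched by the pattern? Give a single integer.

i → no match
ii → no match
iii → no match
iv → no match — must end with `a`
v → no match — must end with `a`
vi → no match
vii → no match
Total matched: 0

0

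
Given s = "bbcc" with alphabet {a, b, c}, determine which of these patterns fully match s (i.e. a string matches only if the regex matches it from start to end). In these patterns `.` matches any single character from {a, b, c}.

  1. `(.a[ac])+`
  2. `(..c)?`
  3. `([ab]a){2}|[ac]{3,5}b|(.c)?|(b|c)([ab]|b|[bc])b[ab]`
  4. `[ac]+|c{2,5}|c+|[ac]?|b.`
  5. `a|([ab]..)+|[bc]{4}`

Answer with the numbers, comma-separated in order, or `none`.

5

1 → no match
2 → no match
3 → no match
4 → no match
5 → match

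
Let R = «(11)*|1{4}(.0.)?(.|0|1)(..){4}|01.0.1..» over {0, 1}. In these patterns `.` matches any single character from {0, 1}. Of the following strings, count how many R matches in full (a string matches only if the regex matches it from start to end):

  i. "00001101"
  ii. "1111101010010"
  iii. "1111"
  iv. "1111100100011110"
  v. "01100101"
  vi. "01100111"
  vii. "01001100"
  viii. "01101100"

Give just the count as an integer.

7

i → no match
ii → match
iii → match
iv → match
v → match
vi → match
vii → match
viii → match
Total matched: 7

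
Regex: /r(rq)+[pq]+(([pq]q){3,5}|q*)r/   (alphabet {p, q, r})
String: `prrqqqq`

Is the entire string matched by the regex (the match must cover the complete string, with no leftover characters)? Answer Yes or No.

No

Every match must start with `rrq`, but `prrqqqq` does not.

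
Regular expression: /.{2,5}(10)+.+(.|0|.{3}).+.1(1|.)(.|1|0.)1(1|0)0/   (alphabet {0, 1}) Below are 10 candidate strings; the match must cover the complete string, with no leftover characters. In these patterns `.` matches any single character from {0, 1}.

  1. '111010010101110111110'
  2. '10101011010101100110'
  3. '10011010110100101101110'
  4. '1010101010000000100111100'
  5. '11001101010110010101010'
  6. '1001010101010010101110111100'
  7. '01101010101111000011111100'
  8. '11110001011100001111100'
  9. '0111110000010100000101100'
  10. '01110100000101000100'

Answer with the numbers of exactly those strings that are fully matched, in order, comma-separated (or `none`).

1 → match
2 → match
3 → match
4 → match
5 → no match
6 → match
7 → match
8 → match
9 → match
10 → match

1, 2, 3, 4, 6, 7, 8, 9, 10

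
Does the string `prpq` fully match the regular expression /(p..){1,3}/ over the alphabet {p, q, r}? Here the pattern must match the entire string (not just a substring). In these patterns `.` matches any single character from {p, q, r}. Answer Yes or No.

No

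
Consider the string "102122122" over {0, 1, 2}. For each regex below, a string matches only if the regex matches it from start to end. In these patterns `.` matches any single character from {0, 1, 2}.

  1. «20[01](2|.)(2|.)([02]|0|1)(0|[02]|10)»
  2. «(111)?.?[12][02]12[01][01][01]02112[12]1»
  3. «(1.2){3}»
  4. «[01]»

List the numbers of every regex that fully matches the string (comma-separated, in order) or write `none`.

1 → no match — must start with "20"
2 → no match — must end with "1"
3 → match
4 → no match

3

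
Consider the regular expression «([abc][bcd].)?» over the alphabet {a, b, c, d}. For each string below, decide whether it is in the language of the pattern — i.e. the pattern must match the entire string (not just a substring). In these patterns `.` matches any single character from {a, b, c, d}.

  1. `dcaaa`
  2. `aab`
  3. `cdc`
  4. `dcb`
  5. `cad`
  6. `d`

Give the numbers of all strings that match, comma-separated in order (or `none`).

3

1. `dcaaa` → no match
2. `aab` → no match
3. `cdc` → match
4. `dcb` → no match
5. `cad` → no match
6. `d` → no match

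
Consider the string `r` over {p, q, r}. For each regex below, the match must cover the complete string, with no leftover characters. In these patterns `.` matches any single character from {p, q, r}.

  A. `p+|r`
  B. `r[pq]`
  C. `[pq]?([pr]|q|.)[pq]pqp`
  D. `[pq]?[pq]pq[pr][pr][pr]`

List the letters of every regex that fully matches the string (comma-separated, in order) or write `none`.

A → match
B → no match
C → no match — must end with `pqp`
D → no match

A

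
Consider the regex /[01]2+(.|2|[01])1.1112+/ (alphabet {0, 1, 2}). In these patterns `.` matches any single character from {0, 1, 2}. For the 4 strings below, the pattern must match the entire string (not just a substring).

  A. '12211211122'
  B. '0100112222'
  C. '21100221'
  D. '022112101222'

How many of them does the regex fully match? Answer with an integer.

1

A → match
B → no match
C → no match — must end with '2'
D → no match
Total matched: 1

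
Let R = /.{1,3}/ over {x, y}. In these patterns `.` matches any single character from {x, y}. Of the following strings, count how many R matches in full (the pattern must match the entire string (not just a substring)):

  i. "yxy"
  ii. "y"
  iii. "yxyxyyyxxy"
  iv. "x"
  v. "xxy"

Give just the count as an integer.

i → match
ii → match
iii → no match
iv → match
v → match
Total matched: 4

4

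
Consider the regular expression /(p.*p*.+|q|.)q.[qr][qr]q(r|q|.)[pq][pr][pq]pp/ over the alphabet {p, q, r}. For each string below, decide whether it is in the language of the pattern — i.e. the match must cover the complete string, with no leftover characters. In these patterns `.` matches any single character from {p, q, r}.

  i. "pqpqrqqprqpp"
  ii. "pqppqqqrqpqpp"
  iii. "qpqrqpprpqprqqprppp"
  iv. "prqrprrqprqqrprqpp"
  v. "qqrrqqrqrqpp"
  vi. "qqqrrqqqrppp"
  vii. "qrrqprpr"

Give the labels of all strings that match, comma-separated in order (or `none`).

i, iv, v, vi

i → match
ii → no match
iii → no match
iv → match
v → match
vi → match
vii → no match — must end with "pp"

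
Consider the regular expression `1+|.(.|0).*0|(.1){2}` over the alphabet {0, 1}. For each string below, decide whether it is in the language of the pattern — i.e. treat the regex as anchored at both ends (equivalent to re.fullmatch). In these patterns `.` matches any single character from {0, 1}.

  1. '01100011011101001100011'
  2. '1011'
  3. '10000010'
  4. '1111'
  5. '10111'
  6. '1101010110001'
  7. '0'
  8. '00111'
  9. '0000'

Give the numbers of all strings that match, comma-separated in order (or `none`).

3, 4, 9

1 → no match
2 → no match
3 → match
4 → match
5 → no match
6 → no match
7 → no match
8 → no match
9 → match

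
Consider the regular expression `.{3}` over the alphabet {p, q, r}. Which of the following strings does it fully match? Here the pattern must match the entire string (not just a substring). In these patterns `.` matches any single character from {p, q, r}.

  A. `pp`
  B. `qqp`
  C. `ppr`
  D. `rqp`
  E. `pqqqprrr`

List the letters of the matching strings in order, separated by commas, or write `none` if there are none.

A → no match
B → match
C → match
D → match
E → no match

B, C, D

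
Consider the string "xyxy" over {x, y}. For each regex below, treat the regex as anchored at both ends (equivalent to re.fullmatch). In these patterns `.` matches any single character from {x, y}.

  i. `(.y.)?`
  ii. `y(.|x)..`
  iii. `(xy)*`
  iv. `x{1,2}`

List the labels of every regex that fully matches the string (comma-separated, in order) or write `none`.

i → no match
ii → no match — must start with "y"
iii → match
iv → no match — must end with "x"

iii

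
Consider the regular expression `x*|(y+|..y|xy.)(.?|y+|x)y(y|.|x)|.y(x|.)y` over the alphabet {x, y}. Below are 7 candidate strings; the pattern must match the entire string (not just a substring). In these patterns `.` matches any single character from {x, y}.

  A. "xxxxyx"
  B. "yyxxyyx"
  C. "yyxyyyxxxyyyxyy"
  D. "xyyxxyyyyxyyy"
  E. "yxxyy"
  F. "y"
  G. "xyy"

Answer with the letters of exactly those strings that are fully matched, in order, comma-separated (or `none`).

none

A → no match
B → no match
C → no match
D → no match
E → no match
F → no match
G → no match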